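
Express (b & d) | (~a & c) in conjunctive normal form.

(b | ~a) & (b | c) & (d | ~a) & (d | c)

(b & d) | (~a & c)
= (b | ~a) & (b | c) & (d | ~a) & (d | c)   — distribute | over &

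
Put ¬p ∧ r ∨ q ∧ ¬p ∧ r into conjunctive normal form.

¬p ∧ r

¬p ∧ r ∨ q ∧ ¬p ∧ r
≡ (¬p ∨ q) ∧ (¬p ∨ ¬p) ∧ (¬p ∨ r) ∧ (r ∨ q) ∧ (r ∨ ¬p) ∧ (r ∨ r)
≡ ¬p ∧ r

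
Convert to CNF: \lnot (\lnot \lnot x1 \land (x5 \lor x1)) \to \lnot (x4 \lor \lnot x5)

(x1 \lor \lnot x4) \land (x1 \lor x5)

\lnot (\lnot \lnot x1 \land (x5 \lor x1)) \to \lnot (x4 \lor \lnot x5)
≡ \lnot \lnot (\lnot \lnot x1 \land (x5 \lor x1)) \lor \lnot (x4 \lor \lnot x5)   [eliminate \to]
≡ \lnot \lnot x1 \land (x5 \lor x1) \lor \lnot (x4 \lor \lnot x5)   [double negation]
≡ x1 \land (x5 \lor x1) \lor \lnot (x4 \lor \lnot x5)   [double negation]
≡ x1 \land (x5 \lor x1) \lor \lnot x4 \land \lnot \lnot x5   [De Morgan]
≡ x1 \land (x5 \lor x1) \lor \lnot x4 \land x5   [double negation]
≡ (x1 \lor \lnot x4) \land (x1 \lor x5) \land (x5 \lor x1 \lor \lnot x4) \land (x5 \lor x1 \lor x5)   [distribute \lor over \land]
≡ (x1 \lor \lnot x4) \land (x1 \lor x5)   [simplify]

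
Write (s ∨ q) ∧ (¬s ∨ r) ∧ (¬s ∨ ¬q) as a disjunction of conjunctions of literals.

(s ∧ r ∧ ¬q) ∨ (q ∧ ¬s)

(s ∨ q) ∧ (¬s ∨ r) ∧ (¬s ∨ ¬q)
= (s ∧ ¬s ∧ ¬s) ∨ (s ∧ ¬s ∧ ¬q) ∨ (s ∧ r ∧ ¬s) ∨ (s ∧ r ∧ ¬q) ∨ (q ∧ ¬s ∧ ¬s) ∨ (q ∧ ¬s ∧ ¬q) ∨ (q ∧ r ∧ ¬s) ∨ (q ∧ r ∧ ¬q)   (distribute ∧ over ∨)
= (s ∧ r ∧ ¬q) ∨ (q ∧ ¬s)   (simplify)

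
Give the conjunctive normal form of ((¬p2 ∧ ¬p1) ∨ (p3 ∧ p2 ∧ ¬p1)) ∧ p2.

(¬p2 ∨ p3) ∧ ¬p1 ∧ p2

((¬p2 ∧ ¬p1) ∨ (p3 ∧ p2 ∧ ¬p1)) ∧ p2
≡ (¬p2 ∨ p3) ∧ (¬p2 ∨ p2) ∧ (¬p2 ∨ ¬p1) ∧ (¬p1 ∨ p3) ∧ (¬p1 ∨ p2) ∧ (¬p1 ∨ ¬p1) ∧ p2   (distribute ∨ over ∧)
≡ (¬p2 ∨ p3) ∧ ¬p1 ∧ p2   (simplify)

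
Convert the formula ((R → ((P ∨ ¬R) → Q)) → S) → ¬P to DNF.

(¬R ∧ ¬S) ∨ (Q ∧ ¬S) ∨ ¬P

((R → ((P ∨ ¬R) → Q)) → S) → ¬P
≡ ¬((R → ((P ∨ ¬R) → Q)) → S) ∨ ¬P   [eliminate →]
≡ ¬(¬(R → ((P ∨ ¬R) → Q)) ∨ S) ∨ ¬P   [eliminate →]
≡ ¬(¬(¬R ∨ ((P ∨ ¬R) → Q)) ∨ S) ∨ ¬P   [eliminate →]
≡ ¬(¬(¬R ∨ ¬(P ∨ ¬R) ∨ Q) ∨ S) ∨ ¬P   [eliminate →]
≡ (¬¬(¬R ∨ ¬(P ∨ ¬R) ∨ Q) ∧ ¬S) ∨ ¬P   [De Morgan]
≡ ((¬R ∨ ¬(P ∨ ¬R) ∨ Q) ∧ ¬S) ∨ ¬P   [double negation]
≡ ((¬R ∨ (¬P ∧ ¬¬R) ∨ Q) ∧ ¬S) ∨ ¬P   [De Morgan]
≡ ((¬R ∨ (¬P ∧ R) ∨ Q) ∧ ¬S) ∨ ¬P   [double negation]
≡ (¬R ∧ ¬S) ∨ (¬P ∧ R ∧ ¬S) ∨ (Q ∧ ¬S) ∨ ¬P   [distribute ∧ over ∨]
≡ (¬R ∧ ¬S) ∨ (Q ∧ ¬S) ∨ ¬P   [simplify]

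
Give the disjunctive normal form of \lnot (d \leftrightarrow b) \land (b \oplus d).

(d \land \lnot b) \lor (b \land \lnot d)

\lnot (d \leftrightarrow b) \land (b \oplus d)
= \lnot ((d \to b) \land (b \to d)) \land (b \oplus d)   — eliminate \leftrightarrow
= \lnot ((\lnot d \lor b) \land (b \to d)) \land (b \oplus d)   — eliminate \to
= \lnot ((\lnot d \lor b) \land (\lnot b \lor d)) \land (b \oplus d)   — eliminate \to
= \lnot ((\lnot d \lor b) \land (\lnot b \lor d)) \land ((b \land \lnot d) \lor (\lnot b \land d))   — expand \oplus
= (\lnot (\lnot d \lor b) \lor \lnot (\lnot b \lor d)) \land ((b \land \lnot d) \lor (\lnot b \land d))   — De Morgan
= ((\lnot \lnot d \land \lnot b) \lor \lnot (\lnot b \lor d)) \land ((b \land \lnot d) \lor (\lnot b \land d))   — De Morgan
= ((d \land \lnot b) \lor \lnot (\lnot b \lor d)) \land ((b \land \lnot d) \lor (\lnot b \land d))   — double negation
= ((d \land \lnot b) \lor (\lnot \lnot b \land \lnot d)) \land ((b \land \lnot d) \lor (\lnot b \land d))   — De Morgan
= ((d \land \lnot b) \lor (b \land \lnot d)) \land ((b \land \lnot d) \lor (\lnot b \land d))   — double negation
= (d \land \lnot b \land b \land \lnot d) \lor (d \land \lnot b \land \lnot b \land d) \lor (b \land \lnot d \land b \land \lnot d) \lor (b \land \lnot d \land \lnot b \land d)   — distribute \land over \lor
= (d \land \lnot b) \lor (b \land \lnot d)   — simplify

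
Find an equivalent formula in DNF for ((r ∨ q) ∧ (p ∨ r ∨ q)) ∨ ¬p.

((r ∨ q) ∧ (p ∨ r ∨ q)) ∨ ¬p
≡ (r ∧ p) ∨ (r ∧ r) ∨ (r ∧ q) ∨ (q ∧ p) ∨ (q ∧ r) ∨ (q ∧ q) ∨ ¬p   [distribute ∧ over ∨]
≡ r ∨ q ∨ ¬p   [simplify]

r ∨ q ∨ ¬p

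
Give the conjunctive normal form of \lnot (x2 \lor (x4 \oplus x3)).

\lnot x2 \land (\lnot x4 \lor x3) \land (\lnot x3 \lor x4)

\lnot (x2 \lor (x4 \oplus x3))
⇔ \lnot (x2 \lor ((x4 \lor x3) \land \lnot (x4 \land x3)))   (expand \oplus)
⇔ \lnot x2 \land \lnot ((x4 \lor x3) \land \lnot (x4 \land x3))   (De Morgan)
⇔ \lnot x2 \land (\lnot (x4 \lor x3) \lor \lnot \lnot (x4 \land x3))   (De Morgan)
⇔ \lnot x2 \land ((\lnot x4 \land \lnot x3) \lor \lnot \lnot (x4 \land x3))   (De Morgan)
⇔ \lnot x2 \land ((\lnot x4 \land \lnot x3) \lor (x4 \land x3))   (double negation)
⇔ \lnot x2 \land (\lnot x4 \lor x4) \land (\lnot x4 \lor x3) \land (\lnot x3 \lor x4) \land (\lnot x3 \lor x3)   (distribute \lor over \land)
⇔ \lnot x2 \land (\lnot x4 \lor x3) \land (\lnot x3 \lor x4)   (simplify)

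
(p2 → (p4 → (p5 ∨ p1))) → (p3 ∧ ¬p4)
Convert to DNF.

(p2 → (p4 → (p5 ∨ p1))) → (p3 ∧ ¬p4)
⇔ ¬(p2 → (p4 → (p5 ∨ p1))) ∨ (p3 ∧ ¬p4)   [eliminate →]
⇔ ¬(¬p2 ∨ (p4 → (p5 ∨ p1))) ∨ (p3 ∧ ¬p4)   [eliminate →]
⇔ ¬(¬p2 ∨ ¬p4 ∨ p5 ∨ p1) ∨ (p3 ∧ ¬p4)   [eliminate →]
⇔ (¬¬p2 ∧ ¬¬p4 ∧ ¬p5 ∧ ¬p1) ∨ (p3 ∧ ¬p4)   [De Morgan]
⇔ (p2 ∧ ¬¬p4 ∧ ¬p5 ∧ ¬p1) ∨ (p3 ∧ ¬p4)   [double negation]
⇔ (p2 ∧ p4 ∧ ¬p5 ∧ ¬p1) ∨ (p3 ∧ ¬p4)   [double negation]

(p2 ∧ p4 ∧ ¬p5 ∧ ¬p1) ∨ (p3 ∧ ¬p4)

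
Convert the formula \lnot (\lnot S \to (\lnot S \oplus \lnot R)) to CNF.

\lnot (\lnot S \to (\lnot S \oplus \lnot R))
≡ \lnot (\lnot \lnot S \lor (\lnot S \oplus \lnot R))
≡ \lnot (\lnot \lnot S \lor ((\lnot S \lor \lnot R) \land \lnot (\lnot S \land \lnot R)))
≡ \lnot \lnot \lnot S \land \lnot ((\lnot S \lor \lnot R) \land \lnot (\lnot S \land \lnot R))
≡ \lnot S \land \lnot ((\lnot S \lor \lnot R) \land \lnot (\lnot S \land \lnot R))
≡ \lnot S \land (\lnot (\lnot S \lor \lnot R) \lor \lnot \lnot (\lnot S \land \lnot R))
≡ \lnot S \land ((\lnot \lnot S \land \lnot \lnot R) \lor \lnot \lnot (\lnot S \land \lnot R))
≡ \lnot S \land ((S \land \lnot \lnot R) \lor \lnot \lnot (\lnot S \land \lnot R))
≡ \lnot S \land ((S \land R) \lor \lnot \lnot (\lnot S \land \lnot R))
≡ \lnot S \land ((S \land R) \lor (\lnot S \land \lnot R))
≡ \lnot S \land (S \lor \lnot S) \land (S \lor \lnot R) \land (R \lor \lnot S) \land (R \lor \lnot R)
≡ \lnot S \land (S \lor \lnot R)

\lnot S \land (S \lor \lnot R)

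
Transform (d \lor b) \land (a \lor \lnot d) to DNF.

(d \lor b) \land (a \lor \lnot d)
≡ (d \land a) \lor (d \land \lnot d) \lor (b \land a) \lor (b \land \lnot d)
≡ (d \land a) \lor (b \land a) \lor (b \land \lnot d)

(d \land a) \lor (b \land a) \lor (b \land \lnot d)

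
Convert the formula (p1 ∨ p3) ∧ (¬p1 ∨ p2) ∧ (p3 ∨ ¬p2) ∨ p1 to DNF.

p3 ∧ ¬p1 ∨ p3 ∧ p2 ∨ p1

(p1 ∨ p3) ∧ (¬p1 ∨ p2) ∧ (p3 ∨ ¬p2) ∨ p1
≡ p1 ∧ ¬p1 ∧ p3 ∨ p1 ∧ ¬p1 ∧ ¬p2 ∨ p1 ∧ p2 ∧ p3 ∨ p1 ∧ p2 ∧ ¬p2 ∨ p3 ∧ ¬p1 ∧ p3 ∨ p3 ∧ ¬p1 ∧ ¬p2 ∨ p3 ∧ p2 ∧ p3 ∨ p3 ∧ p2 ∧ ¬p2 ∨ p1   [distribute ∧ over ∨]
≡ p3 ∧ ¬p1 ∨ p3 ∧ p2 ∨ p1   [simplify]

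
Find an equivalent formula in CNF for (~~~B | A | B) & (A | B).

A | B

(~~~B | A | B) & (A | B)
⇔ (~B | A | B) & (A | B)   [double negation]
⇔ A | B   [simplify]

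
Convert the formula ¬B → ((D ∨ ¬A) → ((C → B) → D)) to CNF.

¬B → ((D ∨ ¬A) → ((C → B) → D))
⇔ ¬¬B ∨ ((D ∨ ¬A) → ((C → B) → D))
⇔ ¬¬B ∨ ¬(D ∨ ¬A) ∨ ((C → B) → D)
⇔ ¬¬B ∨ ¬(D ∨ ¬A) ∨ ¬(C → B) ∨ D
⇔ ¬¬B ∨ ¬(D ∨ ¬A) ∨ ¬(¬C ∨ B) ∨ D
⇔ B ∨ ¬(D ∨ ¬A) ∨ ¬(¬C ∨ B) ∨ D
⇔ B ∨ (¬D ∧ ¬¬A) ∨ ¬(¬C ∨ B) ∨ D
⇔ B ∨ (¬D ∧ A) ∨ ¬(¬C ∨ B) ∨ D
⇔ B ∨ (¬D ∧ A) ∨ (¬¬C ∧ ¬B) ∨ D
⇔ B ∨ (¬D ∧ A) ∨ (C ∧ ¬B) ∨ D
⇔ (B ∨ ¬D ∨ C ∨ D) ∧ (B ∨ ¬D ∨ ¬B ∨ D) ∧ (B ∨ A ∨ C ∨ D) ∧ (B ∨ A ∨ ¬B ∨ D)
⇔ B ∨ A ∨ C ∨ D

B ∨ A ∨ C ∨ D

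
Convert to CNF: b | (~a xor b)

b | ~a

b | (~a xor b)
≡ b | ((~a | b) & ~(~a & b))   [expand xor]
≡ b | ((~a | b) & (~~a | ~b))   [De Morgan]
≡ b | ((~a | b) & (a | ~b))   [double negation]
≡ (b | ~a | b) & (b | a | ~b)   [distribute | over &]
≡ b | ~a   [simplify]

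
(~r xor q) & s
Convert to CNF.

(~r | q) & (r | ~q) & s

(~r xor q) & s
≡ (~r | q) & ~(~r & q) & s   [expand xor]
≡ (~r | q) & (~~r | ~q) & s   [De Morgan]
≡ (~r | q) & (r | ~q) & s   [double negation]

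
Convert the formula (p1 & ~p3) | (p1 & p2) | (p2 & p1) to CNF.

(p1 & ~p3) | (p1 & p2) | (p2 & p1)
≡ (p1 | p1 | p2) & (p1 | p1 | p1) & (p1 | p2 | p2) & (p1 | p2 | p1) & (~p3 | p1 | p2) & (~p3 | p1 | p1) & (~p3 | p2 | p2) & (~p3 | p2 | p1)   (distribute | over &)
≡ p1 & (~p3 | p2)   (simplify)

p1 & (~p3 | p2)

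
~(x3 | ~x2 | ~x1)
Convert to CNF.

~(x3 | ~x2 | ~x1)
⇔ ~x3 & ~~x2 & ~~x1   [De Morgan]
⇔ ~x3 & x2 & ~~x1   [double negation]
⇔ ~x3 & x2 & x1   [double negation]

~x3 & x2 & x1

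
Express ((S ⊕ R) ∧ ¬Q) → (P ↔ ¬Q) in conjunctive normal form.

((S ⊕ R) ∧ ¬Q) → (P ↔ ¬Q)
⇔ ¬((S ⊕ R) ∧ ¬Q) ∨ (P ↔ ¬Q)   [eliminate →]
⇔ ¬((S ∨ R) ∧ ¬(S ∧ R) ∧ ¬Q) ∨ (P ↔ ¬Q)   [expand ⊕]
⇔ ¬((S ∨ R) ∧ ¬(S ∧ R) ∧ ¬Q) ∨ ((P → ¬Q) ∧ (¬Q → P))   [eliminate ↔]
⇔ ¬((S ∨ R) ∧ ¬(S ∧ R) ∧ ¬Q) ∨ ((¬P ∨ ¬Q) ∧ (¬Q → P))   [eliminate →]
⇔ ¬((S ∨ R) ∧ ¬(S ∧ R) ∧ ¬Q) ∨ ((¬P ∨ ¬Q) ∧ (¬¬Q ∨ P))   [eliminate →]
⇔ ¬(S ∨ R) ∨ ¬¬(S ∧ R) ∨ ¬¬Q ∨ ((¬P ∨ ¬Q) ∧ (¬¬Q ∨ P))   [De Morgan]
⇔ (¬S ∧ ¬R) ∨ ¬¬(S ∧ R) ∨ ¬¬Q ∨ ((¬P ∨ ¬Q) ∧ (¬¬Q ∨ P))   [De Morgan]
⇔ (¬S ∧ ¬R) ∨ (S ∧ R) ∨ ¬¬Q ∨ ((¬P ∨ ¬Q) ∧ (¬¬Q ∨ P))   [double negation]
⇔ (¬S ∧ ¬R) ∨ (S ∧ R) ∨ Q ∨ ((¬P ∨ ¬Q) ∧ (¬¬Q ∨ P))   [double negation]
⇔ (¬S ∧ ¬R) ∨ (S ∧ R) ∨ Q ∨ ((¬P ∨ ¬Q) ∧ (Q ∨ P))   [double negation]
⇔ (¬S ∨ S ∨ Q ∨ ¬P ∨ ¬Q) ∧ (¬S ∨ S ∨ Q ∨ Q ∨ P) ∧ (¬S ∨ R ∨ Q ∨ ¬P ∨ ¬Q) ∧ (¬S ∨ R ∨ Q ∨ Q ∨ P) ∧ (¬R ∨ S ∨ Q ∨ ¬P ∨ ¬Q) ∧ (¬R ∨ S ∨ Q ∨ Q ∨ P) ∧ (¬R ∨ R ∨ Q ∨ ¬P ∨ ¬Q) ∧ (¬R ∨ R ∨ Q ∨ Q ∨ P)   [distribute ∨ over ∧]
⇔ (¬S ∨ R ∨ Q ∨ P) ∧ (¬R ∨ S ∨ Q ∨ P)   [simplify]

(¬S ∨ R ∨ Q ∨ P) ∧ (¬R ∨ S ∨ Q ∨ P)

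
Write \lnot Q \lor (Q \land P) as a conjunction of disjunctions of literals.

\lnot Q \lor P

\lnot Q \lor (Q \land P)
⇔ (\lnot Q \lor Q) \land (\lnot Q \lor P)   [distribute \lor over \land]
⇔ \lnot Q \lor P   [simplify]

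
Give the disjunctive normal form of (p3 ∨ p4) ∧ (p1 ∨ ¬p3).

(p3 ∨ p4) ∧ (p1 ∨ ¬p3)
≡ p3 ∧ p1 ∨ p3 ∧ ¬p3 ∨ p4 ∧ p1 ∨ p4 ∧ ¬p3   [distribute ∧ over ∨]
≡ p3 ∧ p1 ∨ p4 ∧ p1 ∨ p4 ∧ ¬p3   [simplify]

p3 ∧ p1 ∨ p4 ∧ p1 ∨ p4 ∧ ¬p3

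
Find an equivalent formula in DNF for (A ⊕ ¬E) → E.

(¬E ∧ A) ∨ E

(A ⊕ ¬E) → E
≡ ¬(A ⊕ ¬E) ∨ E   [eliminate →]
≡ ¬((A ∧ ¬¬E) ∨ (¬A ∧ ¬E)) ∨ E   [expand ⊕]
≡ (¬(A ∧ ¬¬E) ∧ ¬(¬A ∧ ¬E)) ∨ E   [De Morgan]
≡ ((¬A ∨ ¬¬¬E) ∧ ¬(¬A ∧ ¬E)) ∨ E   [De Morgan]
≡ ((¬A ∨ ¬E) ∧ ¬(¬A ∧ ¬E)) ∨ E   [double negation]
≡ ((¬A ∨ ¬E) ∧ (¬¬A ∨ ¬¬E)) ∨ E   [De Morgan]
≡ ((¬A ∨ ¬E) ∧ (A ∨ ¬¬E)) ∨ E   [double negation]
≡ ((¬A ∨ ¬E) ∧ (A ∨ E)) ∨ E   [double negation]
≡ (¬A ∧ A) ∨ (¬A ∧ E) ∨ (¬E ∧ A) ∨ (¬E ∧ E) ∨ E   [distribute ∧ over ∨]
≡ (¬E ∧ A) ∨ E   [simplify]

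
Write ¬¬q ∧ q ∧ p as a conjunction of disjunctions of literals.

¬¬q ∧ q ∧ p
≡ q ∧ q ∧ p   (double negation)
≡ q ∧ p   (simplify)

q ∧ p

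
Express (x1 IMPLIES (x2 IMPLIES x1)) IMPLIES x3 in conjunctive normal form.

(x1 IMPLIES (x2 IMPLIES x1)) IMPLIES x3
⇔ NOT (x1 IMPLIES (x2 IMPLIES x1)) OR x3   [eliminate IMPLIES]
⇔ NOT (NOT x1 OR (x2 IMPLIES x1)) OR x3   [eliminate IMPLIES]
⇔ NOT (NOT x1 OR NOT x2 OR x1) OR x3   [eliminate IMPLIES]
⇔ (NOT NOT x1 AND NOT NOT x2 AND NOT x1) OR x3   [De Morgan]
⇔ (x1 AND NOT NOT x2 AND NOT x1) OR x3   [double negation]
⇔ (x1 AND x2 AND NOT x1) OR x3   [double negation]
⇔ (x1 OR x3) AND (x2 OR x3) AND (NOT x1 OR x3)   [distribute OR over AND]

(x1 OR x3) AND (x2 OR x3) AND (NOT x1 OR x3)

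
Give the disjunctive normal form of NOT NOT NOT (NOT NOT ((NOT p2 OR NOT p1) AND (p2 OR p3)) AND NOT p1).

NOT NOT NOT (NOT NOT ((NOT p2 OR NOT p1) AND (p2 OR p3)) AND NOT p1)
≡ NOT (NOT NOT ((NOT p2 OR NOT p1) AND (p2 OR p3)) AND NOT p1)
≡ NOT NOT NOT ((NOT p2 OR NOT p1) AND (p2 OR p3)) OR NOT NOT p1
≡ NOT ((NOT p2 OR NOT p1) AND (p2 OR p3)) OR NOT NOT p1
≡ NOT (NOT p2 OR NOT p1) OR NOT (p2 OR p3) OR NOT NOT p1
≡ (NOT NOT p2 AND NOT NOT p1) OR NOT (p2 OR p3) OR NOT NOT p1
≡ (p2 AND NOT NOT p1) OR NOT (p2 OR p3) OR NOT NOT p1
≡ (p2 AND p1) OR NOT (p2 OR p3) OR NOT NOT p1
≡ (p2 AND p1) OR (NOT p2 AND NOT p3) OR NOT NOT p1
≡ (p2 AND p1) OR (NOT p2 AND NOT p3) OR p1
≡ (NOT p2 AND NOT p3) OR p1

(NOT p2 AND NOT p3) OR p1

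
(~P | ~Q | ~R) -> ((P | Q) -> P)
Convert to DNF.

(~P & ~Q) | P

(~P | ~Q | ~R) -> ((P | Q) -> P)
⇔ ~(~P | ~Q | ~R) | ((P | Q) -> P)
⇔ ~(~P | ~Q | ~R) | ~(P | Q) | P
⇔ (~~P & ~~Q & ~~R) | ~(P | Q) | P
⇔ (P & ~~Q & ~~R) | ~(P | Q) | P
⇔ (P & Q & ~~R) | ~(P | Q) | P
⇔ (P & Q & R) | ~(P | Q) | P
⇔ (P & Q & R) | (~P & ~Q) | P
⇔ (~P & ~Q) | P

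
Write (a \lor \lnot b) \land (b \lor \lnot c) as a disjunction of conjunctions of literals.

(a \land b) \lor (a \land \lnot c) \lor (\lnot b \land \lnot c)

(a \lor \lnot b) \land (b \lor \lnot c)
≡ (a \land b) \lor (a \land \lnot c) \lor (\lnot b \land b) \lor (\lnot b \land \lnot c)   (distribute \land over \lor)
≡ (a \land b) \lor (a \land \lnot c) \lor (\lnot b \land \lnot c)   (simplify)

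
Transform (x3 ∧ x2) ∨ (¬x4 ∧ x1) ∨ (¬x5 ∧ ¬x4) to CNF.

(x3 ∨ ¬x4) ∧ (x3 ∨ x1 ∨ ¬x5) ∧ (x2 ∨ ¬x4) ∧ (x2 ∨ x1 ∨ ¬x5)

(x3 ∧ x2) ∨ (¬x4 ∧ x1) ∨ (¬x5 ∧ ¬x4)
≡ (x3 ∨ ¬x4 ∨ ¬x5) ∧ (x3 ∨ ¬x4 ∨ ¬x4) ∧ (x3 ∨ x1 ∨ ¬x5) ∧ (x3 ∨ x1 ∨ ¬x4) ∧ (x2 ∨ ¬x4 ∨ ¬x5) ∧ (x2 ∨ ¬x4 ∨ ¬x4) ∧ (x2 ∨ x1 ∨ ¬x5) ∧ (x2 ∨ x1 ∨ ¬x4)   [distribute ∨ over ∧]
≡ (x3 ∨ ¬x4) ∧ (x3 ∨ x1 ∨ ¬x5) ∧ (x2 ∨ ¬x4) ∧ (x2 ∨ x1 ∨ ¬x5)   [simplify]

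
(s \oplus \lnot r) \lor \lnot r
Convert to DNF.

(s \oplus \lnot r) \lor \lnot r
= (s \land \lnot \lnot r) \lor (\lnot s \land \lnot r) \lor \lnot r   [expand \oplus]
= (s \land r) \lor (\lnot s \land \lnot r) \lor \lnot r   [double negation]
= (s \land r) \lor \lnot r   [simplify]

(s \land r) \lor \lnot r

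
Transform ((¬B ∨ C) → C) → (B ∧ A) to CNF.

(¬B ∨ C ∨ A) ∧ (¬C ∨ B) ∧ (¬C ∨ A)

((¬B ∨ C) → C) → (B ∧ A)
⇔ ¬((¬B ∨ C) → C) ∨ (B ∧ A)   (eliminate →)
⇔ ¬(¬(¬B ∨ C) ∨ C) ∨ (B ∧ A)   (eliminate →)
⇔ (¬¬(¬B ∨ C) ∧ ¬C) ∨ (B ∧ A)   (De Morgan)
⇔ ((¬B ∨ C) ∧ ¬C) ∨ (B ∧ A)   (double negation)
⇔ (¬B ∨ C ∨ B) ∧ (¬B ∨ C ∨ A) ∧ (¬C ∨ B) ∧ (¬C ∨ A)   (distribute ∨ over ∧)
⇔ (¬B ∨ C ∨ A) ∧ (¬C ∨ B) ∧ (¬C ∨ A)   (simplify)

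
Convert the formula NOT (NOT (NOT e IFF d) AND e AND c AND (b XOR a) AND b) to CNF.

NOT (NOT (NOT e IFF d) AND e AND c AND (b XOR a) AND b)
≡ NOT (NOT ((NOT e IMPLIES d) AND (d IMPLIES NOT e)) AND e AND c AND (b XOR a) AND b)   [eliminate IFF]
≡ NOT (NOT ((NOT NOT e OR d) AND (d IMPLIES NOT e)) AND e AND c AND (b XOR a) AND b)   [eliminate IMPLIES]
≡ NOT (NOT ((NOT NOT e OR d) AND (NOT d OR NOT e)) AND e AND c AND (b XOR a) AND b)   [eliminate IMPLIES]
≡ NOT (NOT ((NOT NOT e OR d) AND (NOT d OR NOT e)) AND e AND c AND (b OR a) AND NOT (b AND a) AND b)   [expand XOR]
≡ NOT NOT ((NOT NOT e OR d) AND (NOT d OR NOT e)) OR NOT e OR NOT c OR NOT (b OR a) OR NOT NOT (b AND a) OR NOT b   [De Morgan]
≡ ((NOT NOT e OR d) AND (NOT d OR NOT e)) OR NOT e OR NOT c OR NOT (b OR a) OR NOT NOT (b AND a) OR NOT b   [double negation]
≡ ((e OR d) AND (NOT d OR NOT e)) OR NOT e OR NOT c OR NOT (b OR a) OR NOT NOT (b AND a) OR NOT b   [double negation]
≡ ((e OR d) AND (NOT d OR NOT e)) OR NOT e OR NOT c OR (NOT b AND NOT a) OR NOT NOT (b AND a) OR NOT b   [De Morgan]
≡ ((e OR d) AND (NOT d OR NOT e)) OR NOT e OR NOT c OR (NOT b AND NOT a) OR (b AND a) OR NOT b   [double negation]
≡ (e OR d OR NOT e OR NOT c OR NOT b OR b OR NOT b) AND (e OR d OR NOT e OR NOT c OR NOT b OR a OR NOT b) AND (e OR d OR NOT e OR NOT c OR NOT a OR b OR NOT b) AND (e OR d OR NOT e OR NOT c OR NOT a OR a OR NOT b) AND (NOT d OR NOT e OR NOT e OR NOT c OR NOT b OR b OR NOT b) AND (NOT d OR NOT e OR NOT e OR NOT c OR NOT b OR a OR NOT b) AND (NOT d OR NOT e OR NOT e OR NOT c OR NOT a OR b OR NOT b) AND (NOT d OR NOT e OR NOT e OR NOT c OR NOT a OR a OR NOT b)   [distribute OR over AND]
≡ NOT d OR NOT e OR NOT c OR NOT b OR a   [simplify]

NOT d OR NOT e OR NOT c OR NOT b OR a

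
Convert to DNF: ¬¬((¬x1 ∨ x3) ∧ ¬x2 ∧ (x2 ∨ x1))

x3 ∧ ¬x2 ∧ x1

¬¬((¬x1 ∨ x3) ∧ ¬x2 ∧ (x2 ∨ x1))
≡ (¬x1 ∨ x3) ∧ ¬x2 ∧ (x2 ∨ x1)   [double negation]
≡ (¬x1 ∧ ¬x2 ∧ x2) ∨ (¬x1 ∧ ¬x2 ∧ x1) ∨ (x3 ∧ ¬x2 ∧ x2) ∨ (x3 ∧ ¬x2 ∧ x1)   [distribute ∧ over ∨]
≡ x3 ∧ ¬x2 ∧ x1   [simplify]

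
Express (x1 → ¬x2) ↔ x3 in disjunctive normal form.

(x1 → ¬x2) ↔ x3
= ((x1 → ¬x2) → x3) ∧ (x3 → (x1 → ¬x2))   [eliminate ↔]
= (¬(x1 → ¬x2) ∨ x3) ∧ (x3 → (x1 → ¬x2))   [eliminate →]
= (¬(¬x1 ∨ ¬x2) ∨ x3) ∧ (x3 → (x1 → ¬x2))   [eliminate →]
= (¬(¬x1 ∨ ¬x2) ∨ x3) ∧ (¬x3 ∨ (x1 → ¬x2))   [eliminate →]
= (¬(¬x1 ∨ ¬x2) ∨ x3) ∧ (¬x3 ∨ ¬x1 ∨ ¬x2)   [eliminate →]
= ((¬¬x1 ∧ ¬¬x2) ∨ x3) ∧ (¬x3 ∨ ¬x1 ∨ ¬x2)   [De Morgan]
= ((x1 ∧ ¬¬x2) ∨ x3) ∧ (¬x3 ∨ ¬x1 ∨ ¬x2)   [double negation]
= ((x1 ∧ x2) ∨ x3) ∧ (¬x3 ∨ ¬x1 ∨ ¬x2)   [double negation]
= (x1 ∧ x2 ∧ ¬x3) ∨ (x1 ∧ x2 ∧ ¬x1) ∨ (x1 ∧ x2 ∧ ¬x2) ∨ (x3 ∧ ¬x3) ∨ (x3 ∧ ¬x1) ∨ (x3 ∧ ¬x2)   [distribute ∧ over ∨]
= (x1 ∧ x2 ∧ ¬x3) ∨ (x3 ∧ ¬x1) ∨ (x3 ∧ ¬x2)   [simplify]

(x1 ∧ x2 ∧ ¬x3) ∨ (x3 ∧ ¬x1) ∨ (x3 ∧ ¬x2)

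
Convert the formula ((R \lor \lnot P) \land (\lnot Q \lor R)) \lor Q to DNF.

R \lor (\lnot P \land \lnot Q) \lor Q

((R \lor \lnot P) \land (\lnot Q \lor R)) \lor Q
= (R \land \lnot Q) \lor (R \land R) \lor (\lnot P \land \lnot Q) \lor (\lnot P \land R) \lor Q   (distribute \land over \lor)
= R \lor (\lnot P \land \lnot Q) \lor Q   (simplify)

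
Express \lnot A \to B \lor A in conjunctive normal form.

\lnot A \to B \lor A
⇔ \lnot \lnot A \lor B \lor A
⇔ A \lor B \lor A
⇔ A \lor B

A \lor B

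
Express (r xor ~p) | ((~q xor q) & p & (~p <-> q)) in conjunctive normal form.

(r | ~p | ~q) & (~r | p)

(r xor ~p) | ((~q xor q) & p & (~p <-> q))
⇔ ((r | ~p) & ~(r & ~p)) | ((~q xor q) & p & (~p <-> q))   (expand xor)
⇔ ((r | ~p) & ~(r & ~p)) | ((~q | q) & ~(~q & q) & p & (~p <-> q))   (expand xor)
⇔ ((r | ~p) & ~(r & ~p)) | ((~q | q) & ~(~q & q) & p & (~p -> q) & (q -> ~p))   (eliminate <->)
⇔ ((r | ~p) & ~(r & ~p)) | ((~q | q) & ~(~q & q) & p & (~~p | q) & (q -> ~p))   (eliminate ->)
⇔ ((r | ~p) & ~(r & ~p)) | ((~q | q) & ~(~q & q) & p & (~~p | q) & (~q | ~p))   (eliminate ->)
⇔ ((r | ~p) & (~r | ~~p)) | ((~q | q) & ~(~q & q) & p & (~~p | q) & (~q | ~p))   (De Morgan)
⇔ ((r | ~p) & (~r | p)) | ((~q | q) & ~(~q & q) & p & (~~p | q) & (~q | ~p))   (double negation)
⇔ ((r | ~p) & (~r | p)) | ((~q | q) & (~~q | ~q) & p & (~~p | q) & (~q | ~p))   (De Morgan)
⇔ ((r | ~p) & (~r | p)) | ((~q | q) & (q | ~q) & p & (~~p | q) & (~q | ~p))   (double negation)
⇔ ((r | ~p) & (~r | p)) | ((~q | q) & (q | ~q) & p & (p | q) & (~q | ~p))   (double negation)
⇔ (r | ~p | ~q | q) & (r | ~p | q | ~q) & (r | ~p | p) & (r | ~p | p | q) & (r | ~p | ~q | ~p) & (~r | p | ~q | q) & (~r | p | q | ~q) & (~r | p | p) & (~r | p | p | q) & (~r | p | ~q | ~p)   (distribute | over &)
⇔ (r | ~p | ~q) & (~r | p)   (simplify)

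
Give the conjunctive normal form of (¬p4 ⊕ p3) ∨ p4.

p4 ∨ ¬p3

(¬p4 ⊕ p3) ∨ p4
≡ ((¬p4 ∨ p3) ∧ ¬(¬p4 ∧ p3)) ∨ p4
≡ ((¬p4 ∨ p3) ∧ (¬¬p4 ∨ ¬p3)) ∨ p4
≡ ((¬p4 ∨ p3) ∧ (p4 ∨ ¬p3)) ∨ p4
≡ (¬p4 ∨ p3 ∨ p4) ∧ (p4 ∨ ¬p3 ∨ p4)
≡ p4 ∨ ¬p3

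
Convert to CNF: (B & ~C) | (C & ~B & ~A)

(B & ~C) | (C & ~B & ~A)
≡ (B | C) & (B | ~B) & (B | ~A) & (~C | C) & (~C | ~B) & (~C | ~A)   (distribute | over &)
≡ (B | C) & (B | ~A) & (~C | ~B) & (~C | ~A)   (simplify)

(B | C) & (B | ~A) & (~C | ~B) & (~C | ~A)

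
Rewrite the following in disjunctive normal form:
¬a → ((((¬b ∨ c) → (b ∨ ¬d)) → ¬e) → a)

¬a → ((((¬b ∨ c) → (b ∨ ¬d)) → ¬e) → a)
= ¬¬a ∨ ((((¬b ∨ c) → (b ∨ ¬d)) → ¬e) → a)   (eliminate →)
= ¬¬a ∨ ¬(((¬b ∨ c) → (b ∨ ¬d)) → ¬e) ∨ a   (eliminate →)
= ¬¬a ∨ ¬(¬((¬b ∨ c) → (b ∨ ¬d)) ∨ ¬e) ∨ a   (eliminate →)
= ¬¬a ∨ ¬(¬(¬(¬b ∨ c) ∨ b ∨ ¬d) ∨ ¬e) ∨ a   (eliminate →)
= a ∨ ¬(¬(¬(¬b ∨ c) ∨ b ∨ ¬d) ∨ ¬e) ∨ a   (double negation)
= a ∨ (¬¬(¬(¬b ∨ c) ∨ b ∨ ¬d) ∧ ¬¬e) ∨ a   (De Morgan)
= a ∨ ((¬(¬b ∨ c) ∨ b ∨ ¬d) ∧ ¬¬e) ∨ a   (double negation)
= a ∨ (((¬¬b ∧ ¬c) ∨ b ∨ ¬d) ∧ ¬¬e) ∨ a   (De Morgan)
= a ∨ (((b ∧ ¬c) ∨ b ∨ ¬d) ∧ ¬¬e) ∨ a   (double negation)
= a ∨ (((b ∧ ¬c) ∨ b ∨ ¬d) ∧ e) ∨ a   (double negation)
= a ∨ (b ∧ ¬c ∧ e) ∨ (b ∧ e) ∨ (¬d ∧ e) ∨ a   (distribute ∧ over ∨)
= a ∨ (b ∧ e) ∨ (¬d ∧ e)   (simplify)

a ∨ (b ∧ e) ∨ (¬d ∧ e)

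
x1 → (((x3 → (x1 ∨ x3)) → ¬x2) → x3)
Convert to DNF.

x1 → (((x3 → (x1 ∨ x3)) → ¬x2) → x3)
≡ ¬x1 ∨ (((x3 → (x1 ∨ x3)) → ¬x2) → x3)   [eliminate →]
≡ ¬x1 ∨ ¬((x3 → (x1 ∨ x3)) → ¬x2) ∨ x3   [eliminate →]
≡ ¬x1 ∨ ¬(¬(x3 → (x1 ∨ x3)) ∨ ¬x2) ∨ x3   [eliminate →]
≡ ¬x1 ∨ ¬(¬(¬x3 ∨ x1 ∨ x3) ∨ ¬x2) ∨ x3   [eliminate →]
≡ ¬x1 ∨ (¬¬(¬x3 ∨ x1 ∨ x3) ∧ ¬¬x2) ∨ x3   [De Morgan]
≡ ¬x1 ∨ ((¬x3 ∨ x1 ∨ x3) ∧ ¬¬x2) ∨ x3   [double negation]
≡ ¬x1 ∨ ((¬x3 ∨ x1 ∨ x3) ∧ x2) ∨ x3   [double negation]
≡ ¬x1 ∨ (¬x3 ∧ x2) ∨ (x1 ∧ x2) ∨ (x3 ∧ x2) ∨ x3   [distribute ∧ over ∨]
≡ ¬x1 ∨ (¬x3 ∧ x2) ∨ (x1 ∧ x2) ∨ x3   [simplify]

¬x1 ∨ (¬x3 ∧ x2) ∨ (x1 ∧ x2) ∨ x3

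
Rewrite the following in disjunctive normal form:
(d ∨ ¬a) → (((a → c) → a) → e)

(d ∨ ¬a) → (((a → c) → a) → e)
⇔ ¬(d ∨ ¬a) ∨ (((a → c) → a) → e)
⇔ ¬(d ∨ ¬a) ∨ ¬((a → c) → a) ∨ e
⇔ ¬(d ∨ ¬a) ∨ ¬(¬(a → c) ∨ a) ∨ e
⇔ ¬(d ∨ ¬a) ∨ ¬(¬(¬a ∨ c) ∨ a) ∨ e
⇔ (¬d ∧ ¬¬a) ∨ ¬(¬(¬a ∨ c) ∨ a) ∨ e
⇔ (¬d ∧ a) ∨ ¬(¬(¬a ∨ c) ∨ a) ∨ e
⇔ (¬d ∧ a) ∨ (¬¬(¬a ∨ c) ∧ ¬a) ∨ e
⇔ (¬d ∧ a) ∨ ((¬a ∨ c) ∧ ¬a) ∨ e
⇔ (¬d ∧ a) ∨ (¬a ∧ ¬a) ∨ (c ∧ ¬a) ∨ e
⇔ (¬d ∧ a) ∨ ¬a ∨ e

(¬d ∧ a) ∨ ¬a ∨ e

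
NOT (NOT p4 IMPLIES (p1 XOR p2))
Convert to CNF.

NOT (NOT p4 IMPLIES (p1 XOR p2))
≡ NOT (NOT NOT p4 OR (p1 XOR p2))   (eliminate IMPLIES)
≡ NOT (NOT NOT p4 OR ((p1 OR p2) AND NOT (p1 AND p2)))   (expand XOR)
≡ NOT NOT NOT p4 AND NOT ((p1 OR p2) AND NOT (p1 AND p2))   (De Morgan)
≡ NOT p4 AND NOT ((p1 OR p2) AND NOT (p1 AND p2))   (double negation)
≡ NOT p4 AND (NOT (p1 OR p2) OR NOT NOT (p1 AND p2))   (De Morgan)
≡ NOT p4 AND ((NOT p1 AND NOT p2) OR NOT NOT (p1 AND p2))   (De Morgan)
≡ NOT p4 AND ((NOT p1 AND NOT p2) OR (p1 AND p2))   (double negation)
≡ NOT p4 AND (NOT p1 OR p1) AND (NOT p1 OR p2) AND (NOT p2 OR p1) AND (NOT p2 OR p2)   (distribute OR over AND)
≡ NOT p4 AND (NOT p1 OR p2) AND (NOT p2 OR p1)   (simplify)

NOT p4 AND (NOT p1 OR p2) AND (NOT p2 OR p1)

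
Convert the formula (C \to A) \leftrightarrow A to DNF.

(C \land \lnot A) \lor A

(C \to A) \leftrightarrow A
⇔ ((C \to A) \to A) \land (A \to (C \to A))
⇔ (\lnot (C \to A) \lor A) \land (A \to (C \to A))
⇔ (\lnot (\lnot C \lor A) \lor A) \land (A \to (C \to A))
⇔ (\lnot (\lnot C \lor A) \lor A) \land (\lnot A \lor (C \to A))
⇔ (\lnot (\lnot C \lor A) \lor A) \land (\lnot A \lor \lnot C \lor A)
⇔ ((\lnot \lnot C \land \lnot A) \lor A) \land (\lnot A \lor \lnot C \lor A)
⇔ ((C \land \lnot A) \lor A) \land (\lnot A \lor \lnot C \lor A)
⇔ (C \land \lnot A \land \lnot A) \lor (C \land \lnot A \land \lnot C) \lor (C \land \lnot A \land A) \lor (A \land \lnot A) \lor (A \land \lnot C) \lor (A \land A)
⇔ (C \land \lnot A) \lor A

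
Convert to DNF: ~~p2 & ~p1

p2 & ~p1

~~p2 & ~p1
≡ p2 & ~p1   [double negation]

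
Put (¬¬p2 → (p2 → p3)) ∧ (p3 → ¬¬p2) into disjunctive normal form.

(¬¬p2 → (p2 → p3)) ∧ (p3 → ¬¬p2)
⇔ (¬¬¬p2 ∨ (p2 → p3)) ∧ (p3 → ¬¬p2)
⇔ (¬¬¬p2 ∨ ¬p2 ∨ p3) ∧ (p3 → ¬¬p2)
⇔ (¬¬¬p2 ∨ ¬p2 ∨ p3) ∧ (¬p3 ∨ ¬¬p2)
⇔ (¬p2 ∨ ¬p2 ∨ p3) ∧ (¬p3 ∨ ¬¬p2)
⇔ (¬p2 ∨ ¬p2 ∨ p3) ∧ (¬p3 ∨ p2)
⇔ (¬p2 ∧ ¬p3) ∨ (¬p2 ∧ p2) ∨ (¬p2 ∧ ¬p3) ∨ (¬p2 ∧ p2) ∨ (p3 ∧ ¬p3) ∨ (p3 ∧ p2)
⇔ (¬p2 ∧ ¬p3) ∨ (p3 ∧ p2)

(¬p2 ∧ ¬p3) ∨ (p3 ∧ p2)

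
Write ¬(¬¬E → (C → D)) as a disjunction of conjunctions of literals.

E ∧ C ∧ ¬D

¬(¬¬E → (C → D))
≡ ¬(¬¬¬E ∨ (C → D))   [eliminate →]
≡ ¬(¬¬¬E ∨ ¬C ∨ D)   [eliminate →]
≡ ¬¬¬¬E ∧ ¬¬C ∧ ¬D   [De Morgan]
≡ ¬¬E ∧ ¬¬C ∧ ¬D   [double negation]
≡ E ∧ ¬¬C ∧ ¬D   [double negation]
≡ E ∧ C ∧ ¬D   [double negation]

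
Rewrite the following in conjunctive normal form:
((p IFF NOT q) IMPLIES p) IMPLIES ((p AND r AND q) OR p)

q OR p

((p IFF NOT q) IMPLIES p) IMPLIES ((p AND r AND q) OR p)
≡ NOT ((p IFF NOT q) IMPLIES p) OR (p AND r AND q) OR p   (eliminate IMPLIES)
≡ NOT (NOT (p IFF NOT q) OR p) OR (p AND r AND q) OR p   (eliminate IMPLIES)
≡ NOT (NOT ((p IMPLIES NOT q) AND (NOT q IMPLIES p)) OR p) OR (p AND r AND q) OR p   (eliminate IFF)
≡ NOT (NOT ((NOT p OR NOT q) AND (NOT q IMPLIES p)) OR p) OR (p AND r AND q) OR p   (eliminate IMPLIES)
≡ NOT (NOT ((NOT p OR NOT q) AND (NOT NOT q OR p)) OR p) OR (p AND r AND q) OR p   (eliminate IMPLIES)
≡ (NOT NOT ((NOT p OR NOT q) AND (NOT NOT q OR p)) AND NOT p) OR (p AND r AND q) OR p   (De Morgan)
≡ ((NOT p OR NOT q) AND (NOT NOT q OR p) AND NOT p) OR (p AND r AND q) OR p   (double negation)
≡ ((NOT p OR NOT q) AND (q OR p) AND NOT p) OR (p AND r AND q) OR p   (double negation)
≡ (NOT p OR NOT q OR p OR p) AND (NOT p OR NOT q OR r OR p) AND (NOT p OR NOT q OR q OR p) AND (q OR p OR p OR p) AND (q OR p OR r OR p) AND (q OR p OR q OR p) AND (NOT p OR p OR p) AND (NOT p OR r OR p) AND (NOT p OR q OR p)   (distribute OR over AND)
≡ q OR p   (simplify)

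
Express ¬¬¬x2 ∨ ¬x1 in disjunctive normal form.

¬x2 ∨ ¬x1

¬¬¬x2 ∨ ¬x1
⇔ ¬x2 ∨ ¬x1   (double negation)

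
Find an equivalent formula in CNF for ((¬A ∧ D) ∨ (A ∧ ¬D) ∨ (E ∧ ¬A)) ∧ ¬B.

(¬A ∨ ¬D) ∧ (D ∨ A ∨ E) ∧ ¬B

((¬A ∧ D) ∨ (A ∧ ¬D) ∨ (E ∧ ¬A)) ∧ ¬B
⇔ (¬A ∨ A ∨ E) ∧ (¬A ∨ A ∨ ¬A) ∧ (¬A ∨ ¬D ∨ E) ∧ (¬A ∨ ¬D ∨ ¬A) ∧ (D ∨ A ∨ E) ∧ (D ∨ A ∨ ¬A) ∧ (D ∨ ¬D ∨ E) ∧ (D ∨ ¬D ∨ ¬A) ∧ ¬B   (distribute ∨ over ∧)
⇔ (¬A ∨ ¬D) ∧ (D ∨ A ∨ E) ∧ ¬B   (simplify)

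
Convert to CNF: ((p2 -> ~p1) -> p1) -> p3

~p1 | p3

((p2 -> ~p1) -> p1) -> p3
= ~((p2 -> ~p1) -> p1) | p3   (eliminate ->)
= ~(~(p2 -> ~p1) | p1) | p3   (eliminate ->)
= ~(~(~p2 | ~p1) | p1) | p3   (eliminate ->)
= (~~(~p2 | ~p1) & ~p1) | p3   (De Morgan)
= ((~p2 | ~p1) & ~p1) | p3   (double negation)
= (~p2 | ~p1 | p3) & (~p1 | p3)   (distribute | over &)
= ~p1 | p3   (simplify)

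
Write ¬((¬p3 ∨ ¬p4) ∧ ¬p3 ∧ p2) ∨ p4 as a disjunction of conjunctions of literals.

¬((¬p3 ∨ ¬p4) ∧ ¬p3 ∧ p2) ∨ p4
≡ ¬(¬p3 ∨ ¬p4) ∨ ¬¬p3 ∨ ¬p2 ∨ p4   [De Morgan]
≡ ¬¬p3 ∧ ¬¬p4 ∨ ¬¬p3 ∨ ¬p2 ∨ p4   [De Morgan]
≡ p3 ∧ ¬¬p4 ∨ ¬¬p3 ∨ ¬p2 ∨ p4   [double negation]
≡ p3 ∧ p4 ∨ ¬¬p3 ∨ ¬p2 ∨ p4   [double negation]
≡ p3 ∧ p4 ∨ p3 ∨ ¬p2 ∨ p4   [double negation]
≡ p3 ∨ ¬p2 ∨ p4   [simplify]

p3 ∨ ¬p2 ∨ p4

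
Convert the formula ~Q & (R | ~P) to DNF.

~Q & (R | ~P)
≡ (~Q & R) | (~Q & ~P)   [distribute & over |]

(~Q & R) | (~Q & ~P)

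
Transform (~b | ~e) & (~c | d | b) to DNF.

(~b | ~e) & (~c | d | b)
≡ (~b & ~c) | (~b & d) | (~b & b) | (~e & ~c) | (~e & d) | (~e & b)   [distribute & over |]
≡ (~b & ~c) | (~b & d) | (~e & ~c) | (~e & d) | (~e & b)   [simplify]

(~b & ~c) | (~b & d) | (~e & ~c) | (~e & d) | (~e & b)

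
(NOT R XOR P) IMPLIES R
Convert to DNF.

(P AND NOT R) OR R

(NOT R XOR P) IMPLIES R
≡ NOT (NOT R XOR P) OR R   (eliminate IMPLIES)
≡ NOT ((NOT R AND NOT P) OR (NOT NOT R AND P)) OR R   (expand XOR)
≡ (NOT (NOT R AND NOT P) AND NOT (NOT NOT R AND P)) OR R   (De Morgan)
≡ ((NOT NOT R OR NOT NOT P) AND NOT (NOT NOT R AND P)) OR R   (De Morgan)
≡ ((R OR NOT NOT P) AND NOT (NOT NOT R AND P)) OR R   (double negation)
≡ ((R OR P) AND NOT (NOT NOT R AND P)) OR R   (double negation)
≡ ((R OR P) AND (NOT NOT NOT R OR NOT P)) OR R   (De Morgan)
≡ ((R OR P) AND (NOT R OR NOT P)) OR R   (double negation)
≡ (R AND NOT R) OR (R AND NOT P) OR (P AND NOT R) OR (P AND NOT P) OR R   (distribute AND over OR)
≡ (P AND NOT R) OR R   (simplify)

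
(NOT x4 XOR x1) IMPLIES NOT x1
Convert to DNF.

(NOT x4 XOR x1) IMPLIES NOT x1
= NOT (NOT x4 XOR x1) OR NOT x1   (eliminate IMPLIES)
= NOT ((NOT x4 AND NOT x1) OR (NOT NOT x4 AND x1)) OR NOT x1   (expand XOR)
= (NOT (NOT x4 AND NOT x1) AND NOT (NOT NOT x4 AND x1)) OR NOT x1   (De Morgan)
= ((NOT NOT x4 OR NOT NOT x1) AND NOT (NOT NOT x4 AND x1)) OR NOT x1   (De Morgan)
= ((x4 OR NOT NOT x1) AND NOT (NOT NOT x4 AND x1)) OR NOT x1   (double negation)
= ((x4 OR x1) AND NOT (NOT NOT x4 AND x1)) OR NOT x1   (double negation)
= ((x4 OR x1) AND (NOT NOT NOT x4 OR NOT x1)) OR NOT x1   (De Morgan)
= ((x4 OR x1) AND (NOT x4 OR NOT x1)) OR NOT x1   (double negation)
= (x4 AND NOT x4) OR (x4 AND NOT x1) OR (x1 AND NOT x4) OR (x1 AND NOT x1) OR NOT x1   (distribute AND over OR)
= (x1 AND NOT x4) OR NOT x1   (simplify)

(x1 AND NOT x4) OR NOT x1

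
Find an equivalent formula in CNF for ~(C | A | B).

~(C | A | B)
≡ ~C & ~A & ~B   — De Morgan

~C & ~A & ~B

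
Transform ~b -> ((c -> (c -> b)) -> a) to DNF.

~b -> ((c -> (c -> b)) -> a)
= ~~b | ((c -> (c -> b)) -> a)   — eliminate ->
= ~~b | ~(c -> (c -> b)) | a   — eliminate ->
= ~~b | ~(~c | (c -> b)) | a   — eliminate ->
= ~~b | ~(~c | ~c | b) | a   — eliminate ->
= b | ~(~c | ~c | b) | a   — double negation
= b | (~~c & ~~c & ~b) | a   — De Morgan
= b | (c & ~~c & ~b) | a   — double negation
= b | (c & c & ~b) | a   — double negation
= b | (c & ~b) | a   — simplify

b | (c & ~b) | a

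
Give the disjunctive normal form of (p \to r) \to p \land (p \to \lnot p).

(p \to r) \to p \land (p \to \lnot p)
= \lnot (p \to r) \lor p \land (p \to \lnot p)   [eliminate \to]
= \lnot (\lnot p \lor r) \lor p \land (p \to \lnot p)   [eliminate \to]
= \lnot (\lnot p \lor r) \lor p \land (\lnot p \lor \lnot p)   [eliminate \to]
= \lnot \lnot p \land \lnot r \lor p \land (\lnot p \lor \lnot p)   [De Morgan]
= p \land \lnot r \lor p \land (\lnot p \lor \lnot p)   [double negation]
= p \land \lnot r \lor p \land \lnot p \lor p \land \lnot p   [distribute \land over \lor]
= p \land \lnot r   [simplify]

p \land \lnot r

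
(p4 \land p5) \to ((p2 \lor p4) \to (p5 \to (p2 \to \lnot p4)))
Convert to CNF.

(p4 \land p5) \to ((p2 \lor p4) \to (p5 \to (p2 \to \lnot p4)))
≡ \lnot (p4 \land p5) \lor ((p2 \lor p4) \to (p5 \to (p2 \to \lnot p4)))   [eliminate \to]
≡ \lnot (p4 \land p5) \lor \lnot (p2 \lor p4) \lor (p5 \to (p2 \to \lnot p4))   [eliminate \to]
≡ \lnot (p4 \land p5) \lor \lnot (p2 \lor p4) \lor \lnot p5 \lor (p2 \to \lnot p4)   [eliminate \to]
≡ \lnot (p4 \land p5) \lor \lnot (p2 \lor p4) \lor \lnot p5 \lor \lnot p2 \lor \lnot p4   [eliminate \to]
≡ \lnot p4 \lor \lnot p5 \lor \lnot (p2 \lor p4) \lor \lnot p5 \lor \lnot p2 \lor \lnot p4   [De Morgan]
≡ \lnot p4 \lor \lnot p5 \lor (\lnot p2 \land \lnot p4) \lor \lnot p5 \lor \lnot p2 \lor \lnot p4   [De Morgan]
≡ (\lnot p4 \lor \lnot p5 \lor \lnot p2 \lor \lnot p5 \lor \lnot p2 \lor \lnot p4) \land (\lnot p4 \lor \lnot p5 \lor \lnot p4 \lor \lnot p5 \lor \lnot p2 \lor \lnot p4)   [distribute \lor over \land]
≡ \lnot p4 \lor \lnot p5 \lor \lnot p2   [simplify]

\lnot p4 \lor \lnot p5 \lor \lnot p2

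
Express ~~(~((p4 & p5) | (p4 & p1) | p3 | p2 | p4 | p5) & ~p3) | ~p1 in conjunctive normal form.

~~(~((p4 & p5) | (p4 & p1) | p3 | p2 | p4 | p5) & ~p3) | ~p1
⇔ (~((p4 & p5) | (p4 & p1) | p3 | p2 | p4 | p5) & ~p3) | ~p1   [double negation]
⇔ (~(p4 & p5) & ~(p4 & p1) & ~p3 & ~p2 & ~p4 & ~p5 & ~p3) | ~p1   [De Morgan]
⇔ ((~p4 | ~p5) & ~(p4 & p1) & ~p3 & ~p2 & ~p4 & ~p5 & ~p3) | ~p1   [De Morgan]
⇔ ((~p4 | ~p5) & (~p4 | ~p1) & ~p3 & ~p2 & ~p4 & ~p5 & ~p3) | ~p1   [De Morgan]
⇔ (~p4 | ~p5 | ~p1) & (~p4 | ~p1 | ~p1) & (~p3 | ~p1) & (~p2 | ~p1) & (~p4 | ~p1) & (~p5 | ~p1) & (~p3 | ~p1)   [distribute | over &]
⇔ (~p4 | ~p1) & (~p3 | ~p1) & (~p2 | ~p1) & (~p5 | ~p1)   [simplify]

(~p4 | ~p1) & (~p3 | ~p1) & (~p2 | ~p1) & (~p5 | ~p1)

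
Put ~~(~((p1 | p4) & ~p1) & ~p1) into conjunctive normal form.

(~p4 | p1) & ~p1

~~(~((p1 | p4) & ~p1) & ~p1)
≡ ~((p1 | p4) & ~p1) & ~p1
≡ (~(p1 | p4) | ~~p1) & ~p1
≡ ((~p1 & ~p4) | ~~p1) & ~p1
≡ ((~p1 & ~p4) | p1) & ~p1
≡ (~p1 | p1) & (~p4 | p1) & ~p1
≡ (~p4 | p1) & ~p1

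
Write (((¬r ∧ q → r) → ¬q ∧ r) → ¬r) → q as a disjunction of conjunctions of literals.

(((¬r ∧ q → r) → ¬q ∧ r) → ¬r) → q
≡ ¬(((¬r ∧ q → r) → ¬q ∧ r) → ¬r) ∨ q
≡ ¬(¬((¬r ∧ q → r) → ¬q ∧ r) ∨ ¬r) ∨ q
≡ ¬(¬(¬(¬r ∧ q → r) ∨ ¬q ∧ r) ∨ ¬r) ∨ q
≡ ¬(¬(¬(¬(¬r ∧ q) ∨ r) ∨ ¬q ∧ r) ∨ ¬r) ∨ q
≡ ¬¬(¬(¬(¬r ∧ q) ∨ r) ∨ ¬q ∧ r) ∧ ¬¬r ∨ q
≡ (¬(¬(¬r ∧ q) ∨ r) ∨ ¬q ∧ r) ∧ ¬¬r ∨ q
≡ (¬¬(¬r ∧ q) ∧ ¬r ∨ ¬q ∧ r) ∧ ¬¬r ∨ q
≡ (¬r ∧ q ∧ ¬r ∨ ¬q ∧ r) ∧ ¬¬r ∨ q
≡ (¬r ∧ q ∧ ¬r ∨ ¬q ∧ r) ∧ r ∨ q
≡ ¬r ∧ q ∧ ¬r ∧ r ∨ ¬q ∧ r ∧ r ∨ q
≡ ¬q ∧ r ∨ q

¬q ∧ r ∨ q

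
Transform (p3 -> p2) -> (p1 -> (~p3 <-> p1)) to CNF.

(p3 -> p2) -> (p1 -> (~p3 <-> p1))
≡ ~(p3 -> p2) | (p1 -> (~p3 <-> p1))   [eliminate ->]
≡ ~(~p3 | p2) | (p1 -> (~p3 <-> p1))   [eliminate ->]
≡ ~(~p3 | p2) | ~p1 | (~p3 <-> p1)   [eliminate ->]
≡ ~(~p3 | p2) | ~p1 | ((~p3 -> p1) & (p1 -> ~p3))   [eliminate <->]
≡ ~(~p3 | p2) | ~p1 | ((~~p3 | p1) & (p1 -> ~p3))   [eliminate ->]
≡ ~(~p3 | p2) | ~p1 | ((~~p3 | p1) & (~p1 | ~p3))   [eliminate ->]
≡ (~~p3 & ~p2) | ~p1 | ((~~p3 | p1) & (~p1 | ~p3))   [De Morgan]
≡ (p3 & ~p2) | ~p1 | ((~~p3 | p1) & (~p1 | ~p3))   [double negation]
≡ (p3 & ~p2) | ~p1 | ((p3 | p1) & (~p1 | ~p3))   [double negation]
≡ (p3 | ~p1 | p3 | p1) & (p3 | ~p1 | ~p1 | ~p3) & (~p2 | ~p1 | p3 | p1) & (~p2 | ~p1 | ~p1 | ~p3)   [distribute | over &]
≡ ~p2 | ~p1 | ~p3   [simplify]

~p2 | ~p1 | ~p3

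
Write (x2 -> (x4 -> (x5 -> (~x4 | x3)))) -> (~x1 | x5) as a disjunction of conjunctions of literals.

~x1 | x5

(x2 -> (x4 -> (x5 -> (~x4 | x3)))) -> (~x1 | x5)
≡ ~(x2 -> (x4 -> (x5 -> (~x4 | x3)))) | ~x1 | x5   [eliminate ->]
≡ ~(~x2 | (x4 -> (x5 -> (~x4 | x3)))) | ~x1 | x5   [eliminate ->]
≡ ~(~x2 | ~x4 | (x5 -> (~x4 | x3))) | ~x1 | x5   [eliminate ->]
≡ ~(~x2 | ~x4 | ~x5 | ~x4 | x3) | ~x1 | x5   [eliminate ->]
≡ (~~x2 & ~~x4 & ~~x5 & ~~x4 & ~x3) | ~x1 | x5   [De Morgan]
≡ (x2 & ~~x4 & ~~x5 & ~~x4 & ~x3) | ~x1 | x5   [double negation]
≡ (x2 & x4 & ~~x5 & ~~x4 & ~x3) | ~x1 | x5   [double negation]
≡ (x2 & x4 & x5 & ~~x4 & ~x3) | ~x1 | x5   [double negation]
≡ (x2 & x4 & x5 & x4 & ~x3) | ~x1 | x5   [double negation]
≡ ~x1 | x5   [simplify]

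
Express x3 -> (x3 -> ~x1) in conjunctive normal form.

~x3 | ~x1

x3 -> (x3 -> ~x1)
= ~x3 | (x3 -> ~x1)   [eliminate ->]
= ~x3 | ~x3 | ~x1   [eliminate ->]
= ~x3 | ~x1   [simplify]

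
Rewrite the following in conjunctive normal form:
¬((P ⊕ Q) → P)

(P ∨ Q) ∧ ¬P

¬((P ⊕ Q) → P)
≡ ¬(¬(P ⊕ Q) ∨ P)   [eliminate →]
≡ ¬(¬((P ∨ Q) ∧ ¬(P ∧ Q)) ∨ P)   [expand ⊕]
≡ ¬¬((P ∨ Q) ∧ ¬(P ∧ Q)) ∧ ¬P   [De Morgan]
≡ (P ∨ Q) ∧ ¬(P ∧ Q) ∧ ¬P   [double negation]
≡ (P ∨ Q) ∧ (¬P ∨ ¬Q) ∧ ¬P   [De Morgan]
≡ (P ∨ Q) ∧ ¬P   [simplify]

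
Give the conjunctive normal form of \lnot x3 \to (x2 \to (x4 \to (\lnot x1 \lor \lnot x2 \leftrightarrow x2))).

x3 \lor \lnot x2 \lor \lnot x4 \lor \lnot x1

\lnot x3 \to (x2 \to (x4 \to (\lnot x1 \lor \lnot x2 \leftrightarrow x2)))
≡ \lnot \lnot x3 \lor (x2 \to (x4 \to (\lnot x1 \lor \lnot x2 \leftrightarrow x2)))   [eliminate \to]
≡ \lnot \lnot x3 \lor \lnot x2 \lor (x4 \to (\lnot x1 \lor \lnot x2 \leftrightarrow x2))   [eliminate \to]
≡ \lnot \lnot x3 \lor \lnot x2 \lor \lnot x4 \lor (\lnot x1 \lor \lnot x2 \leftrightarrow x2)   [eliminate \to]
≡ \lnot \lnot x3 \lor \lnot x2 \lor \lnot x4 \lor (\lnot x1 \lor \lnot x2 \to x2) \land (x2 \to \lnot x1 \lor \lnot x2)   [eliminate \leftrightarrow]
≡ \lnot \lnot x3 \lor \lnot x2 \lor \lnot x4 \lor (\lnot (\lnot x1 \lor \lnot x2) \lor x2) \land (x2 \to \lnot x1 \lor \lnot x2)   [eliminate \to]
≡ \lnot \lnot x3 \lor \lnot x2 \lor \lnot x4 \lor (\lnot (\lnot x1 \lor \lnot x2) \lor x2) \land (\lnot x2 \lor \lnot x1 \lor \lnot x2)   [eliminate \to]
≡ x3 \lor \lnot x2 \lor \lnot x4 \lor (\lnot (\lnot x1 \lor \lnot x2) \lor x2) \land (\lnot x2 \lor \lnot x1 \lor \lnot x2)   [double negation]
≡ x3 \lor \lnot x2 \lor \lnot x4 \lor (\lnot \lnot x1 \land \lnot \lnot x2 \lor x2) \land (\lnot x2 \lor \lnot x1 \lor \lnot x2)   [De Morgan]
≡ x3 \lor \lnot x2 \lor \lnot x4 \lor (x1 \land \lnot \lnot x2 \lor x2) \land (\lnot x2 \lor \lnot x1 \lor \lnot x2)   [double negation]
≡ x3 \lor \lnot x2 \lor \lnot x4 \lor (x1 \land x2 \lor x2) \land (\lnot x2 \lor \lnot x1 \lor \lnot x2)   [double negation]
≡ (x3 \lor \lnot x2 \lor \lnot x4 \lor x1 \lor x2) \land (x3 \lor \lnot x2 \lor \lnot x4 \lor x2 \lor x2) \land (x3 \lor \lnot x2 \lor \lnot x4 \lor \lnot x2 \lor \lnot x1 \lor \lnot x2)   [distribute \lor over \land]
≡ x3 \lor \lnot x2 \lor \lnot x4 \lor \lnot x1   [simplify]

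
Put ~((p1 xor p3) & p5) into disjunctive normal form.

~((p1 xor p3) & p5)
⇔ ~(((p1 & ~p3) | (~p1 & p3)) & p5)   [expand xor]
⇔ ~((p1 & ~p3) | (~p1 & p3)) | ~p5   [De Morgan]
⇔ (~(p1 & ~p3) & ~(~p1 & p3)) | ~p5   [De Morgan]
⇔ ((~p1 | ~~p3) & ~(~p1 & p3)) | ~p5   [De Morgan]
⇔ ((~p1 | p3) & ~(~p1 & p3)) | ~p5   [double negation]
⇔ ((~p1 | p3) & (~~p1 | ~p3)) | ~p5   [De Morgan]
⇔ ((~p1 | p3) & (p1 | ~p3)) | ~p5   [double negation]
⇔ (~p1 & p1) | (~p1 & ~p3) | (p3 & p1) | (p3 & ~p3) | ~p5   [distribute & over |]
⇔ (~p1 & ~p3) | (p3 & p1) | ~p5   [simplify]

(~p1 & ~p3) | (p3 & p1) | ~p5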